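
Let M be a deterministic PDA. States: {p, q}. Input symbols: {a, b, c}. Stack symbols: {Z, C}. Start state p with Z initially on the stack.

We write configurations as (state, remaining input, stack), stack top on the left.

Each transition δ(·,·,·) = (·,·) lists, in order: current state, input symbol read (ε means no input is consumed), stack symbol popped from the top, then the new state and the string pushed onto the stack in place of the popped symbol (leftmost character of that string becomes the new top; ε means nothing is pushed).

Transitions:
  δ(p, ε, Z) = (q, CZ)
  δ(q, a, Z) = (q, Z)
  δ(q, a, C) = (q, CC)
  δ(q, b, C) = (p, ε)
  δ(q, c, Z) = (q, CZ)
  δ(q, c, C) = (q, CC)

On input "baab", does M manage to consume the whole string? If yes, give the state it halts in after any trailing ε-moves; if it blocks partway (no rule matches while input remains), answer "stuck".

p

(p, baab, Z)
  ε-move, top Z: go to q, push CZ → (q, baab, CZ)
  read b, top C: go to p, push ε → (p, aab, Z)
  ε-move, top Z: go to q, push CZ → (q, aab, CZ)
  read a, top C: go to q, push CC → (q, ab, CCZ)
  read a, top C: go to q, push CC → (q, b, CCCZ)
  read b, top C: go to p, push ε → (p, ε, CCZ)
All input consumed; M is in state p.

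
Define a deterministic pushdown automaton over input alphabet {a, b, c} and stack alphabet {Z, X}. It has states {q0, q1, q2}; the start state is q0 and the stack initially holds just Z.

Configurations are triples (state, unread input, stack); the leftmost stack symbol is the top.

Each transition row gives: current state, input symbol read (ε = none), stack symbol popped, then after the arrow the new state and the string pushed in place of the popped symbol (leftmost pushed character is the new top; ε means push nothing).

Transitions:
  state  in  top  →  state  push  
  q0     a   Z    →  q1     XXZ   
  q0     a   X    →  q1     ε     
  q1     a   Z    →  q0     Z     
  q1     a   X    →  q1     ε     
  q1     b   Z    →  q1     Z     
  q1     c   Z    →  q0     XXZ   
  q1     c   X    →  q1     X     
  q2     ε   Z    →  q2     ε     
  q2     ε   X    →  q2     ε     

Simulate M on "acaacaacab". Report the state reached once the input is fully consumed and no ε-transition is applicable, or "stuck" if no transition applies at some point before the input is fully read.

stuck

(q0, acaacaacab, Z)
  read a, top Z: go to q1, push XXZ → (q1, caacaacab, XXZ)
  read c, top X: go to q1, push X → (q1, aacaacab, XXZ)
  read a, top X: go to q1, push ε → (q1, acaacab, XZ)
  read a, top X: go to q1, push ε → (q1, caacab, Z)
  read c, top Z: go to q0, push XXZ → (q0, aacab, XXZ)
  read a, top X: go to q1, push ε → (q1, acab, XZ)
  read a, top X: go to q1, push ε → (q1, cab, Z)
  read c, top Z: go to q0, push XXZ → (q0, ab, XXZ)
  read a, top X: go to q1, push ε → (q1, b, XZ)
No transition for (q1, b, top X); M blocks with input b remaining.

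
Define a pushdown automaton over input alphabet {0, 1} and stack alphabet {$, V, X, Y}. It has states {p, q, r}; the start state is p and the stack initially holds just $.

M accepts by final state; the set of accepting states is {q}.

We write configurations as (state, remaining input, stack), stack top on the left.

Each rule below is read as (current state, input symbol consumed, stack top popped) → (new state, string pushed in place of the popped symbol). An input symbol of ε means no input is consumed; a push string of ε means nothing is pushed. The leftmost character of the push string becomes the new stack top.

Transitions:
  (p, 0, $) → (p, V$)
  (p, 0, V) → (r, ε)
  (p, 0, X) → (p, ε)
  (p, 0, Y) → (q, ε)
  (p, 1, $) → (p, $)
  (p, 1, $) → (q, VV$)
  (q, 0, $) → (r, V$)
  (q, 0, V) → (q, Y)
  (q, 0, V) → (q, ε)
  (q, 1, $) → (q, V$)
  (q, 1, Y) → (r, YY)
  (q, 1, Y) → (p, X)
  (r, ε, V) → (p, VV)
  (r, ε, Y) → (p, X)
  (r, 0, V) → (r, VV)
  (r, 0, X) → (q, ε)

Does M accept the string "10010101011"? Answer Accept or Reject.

One accepting computation: (p, 10010101011, $) ⊢ (q, 0010101011, VV$) ⊢ (q, 010101011, V$) ⊢ (q, 10101011, $) ⊢ (q, 0101011, V$) ⊢ (q, 101011, $) ⊢ (q, 01011, V$) ⊢ (q, 1011, Y$) ⊢ (p, 011, X$) ⊢ (p, 11, $) ⊢ (p, 1, $) ⊢ (q, ε, VV$)
All input consumed and state q ∈ F.

Accept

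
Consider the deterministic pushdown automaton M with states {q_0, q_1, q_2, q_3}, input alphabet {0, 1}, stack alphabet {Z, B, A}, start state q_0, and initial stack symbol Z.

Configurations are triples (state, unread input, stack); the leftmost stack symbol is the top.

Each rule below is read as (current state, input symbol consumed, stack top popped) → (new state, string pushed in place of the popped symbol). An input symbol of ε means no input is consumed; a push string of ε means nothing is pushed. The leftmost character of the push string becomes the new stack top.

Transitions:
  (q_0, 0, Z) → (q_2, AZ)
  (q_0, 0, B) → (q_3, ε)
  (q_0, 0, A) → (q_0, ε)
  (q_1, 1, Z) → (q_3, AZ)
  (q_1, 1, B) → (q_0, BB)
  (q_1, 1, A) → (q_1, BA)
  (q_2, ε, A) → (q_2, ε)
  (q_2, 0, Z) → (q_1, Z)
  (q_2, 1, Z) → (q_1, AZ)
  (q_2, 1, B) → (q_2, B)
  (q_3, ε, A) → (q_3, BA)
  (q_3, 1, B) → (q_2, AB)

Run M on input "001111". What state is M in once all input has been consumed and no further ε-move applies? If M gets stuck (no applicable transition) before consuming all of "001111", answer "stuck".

q_2

(q_0, 001111, Z)
  read 0, top Z: go to q_2, push AZ → (q_2, 01111, AZ)
  ε-move, top A: go to q_2, push ε → (q_2, 01111, Z)
  read 0, top Z: go to q_1, push Z → (q_1, 1111, Z)
  read 1, top Z: go to q_3, push AZ → (q_3, 111, AZ)
  ε-move, top A: go to q_3, push BA → (q_3, 111, BAZ)
  read 1, top B: go to q_2, push AB → (q_2, 11, ABAZ)
  ε-move, top A: go to q_2, push ε → (q_2, 11, BAZ)
  read 1, top B: go to q_2, push B → (q_2, 1, BAZ)
  read 1, top B: go to q_2, push B → (q_2, ε, BAZ)
All input consumed; M is in state q_2.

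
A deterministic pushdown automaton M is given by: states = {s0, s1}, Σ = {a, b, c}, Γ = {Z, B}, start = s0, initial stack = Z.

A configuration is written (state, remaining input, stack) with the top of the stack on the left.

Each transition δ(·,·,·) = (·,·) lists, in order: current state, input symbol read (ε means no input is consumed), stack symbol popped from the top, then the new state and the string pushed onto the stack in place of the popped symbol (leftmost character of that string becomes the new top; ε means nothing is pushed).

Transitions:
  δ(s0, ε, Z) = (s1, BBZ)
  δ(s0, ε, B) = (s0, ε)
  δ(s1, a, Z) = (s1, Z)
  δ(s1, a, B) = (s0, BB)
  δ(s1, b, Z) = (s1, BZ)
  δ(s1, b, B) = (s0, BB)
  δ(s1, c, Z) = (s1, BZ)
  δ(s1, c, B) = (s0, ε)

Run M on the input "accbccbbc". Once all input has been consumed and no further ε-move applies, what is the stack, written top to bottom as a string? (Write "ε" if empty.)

BBZ

(s0, accbccbbc, Z) ⊢ (s1, accbccbbc, BBZ) ⊢ (s0, ccbccbbc, BBBZ) ⊢ (s0, ccbccbbc, BBZ) ⊢ (s0, ccbccbbc, BZ) ⊢ (s0, ccbccbbc, Z) ⊢ (s1, ccbccbbc, BBZ) ⊢ (s0, cbccbbc, BZ) ⊢ (s0, cbccbbc, Z) ⊢ (s1, cbccbbc, BBZ) ⊢ (s0, bccbbc, BZ) ⊢ (s0, bccbbc, Z) ⊢ (s1, bccbbc, BBZ) ⊢ (s0, ccbbc, BBBZ) ⊢ (s0, ccbbc, BBZ) ⊢ (s0, ccbbc, BZ) ⊢ (s0, ccbbc, Z) ⊢ (s1, ccbbc, BBZ) ⊢ (s0, cbbc, BZ) ⊢ (s0, cbbc, Z) ⊢ (s1, cbbc, BBZ) ⊢ (s0, bbc, BZ) ⊢ (s0, bbc, Z) ⊢ (s1, bbc, BBZ) ⊢ (s0, bc, BBBZ) ⊢ (s0, bc, BBZ) ⊢ (s0, bc, BZ) ⊢ (s0, bc, Z) ⊢ (s1, bc, BBZ) ⊢ (s0, c, BBBZ) ⊢ (s0, c, BBZ) ⊢ (s0, c, BZ) ⊢ (s0, c, Z) ⊢ (s1, c, BBZ) ⊢ (s0, ε, BZ) ⊢ (s0, ε, Z) ⊢ (s1, ε, BBZ)
All input consumed in state s1 with stack BBZ.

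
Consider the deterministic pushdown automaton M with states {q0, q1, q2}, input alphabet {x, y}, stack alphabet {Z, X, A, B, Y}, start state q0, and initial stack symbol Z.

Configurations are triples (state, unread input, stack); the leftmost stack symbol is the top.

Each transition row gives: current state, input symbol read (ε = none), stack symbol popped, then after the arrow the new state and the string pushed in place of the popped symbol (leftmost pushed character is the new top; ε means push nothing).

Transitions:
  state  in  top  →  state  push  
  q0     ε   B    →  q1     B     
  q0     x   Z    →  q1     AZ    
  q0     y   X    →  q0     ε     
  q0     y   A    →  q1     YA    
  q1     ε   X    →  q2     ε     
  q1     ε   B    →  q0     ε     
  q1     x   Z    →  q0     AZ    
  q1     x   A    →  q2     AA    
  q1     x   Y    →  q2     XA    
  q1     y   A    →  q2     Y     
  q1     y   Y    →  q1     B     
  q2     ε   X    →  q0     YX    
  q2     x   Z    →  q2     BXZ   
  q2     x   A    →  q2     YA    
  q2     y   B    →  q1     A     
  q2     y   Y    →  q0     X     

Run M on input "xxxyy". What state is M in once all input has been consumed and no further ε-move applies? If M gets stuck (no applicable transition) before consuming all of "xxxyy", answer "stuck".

q0

(q0, xxxyy, Z) ⊢ (q1, xxyy, AZ) ⊢ (q2, xyy, AAZ) ⊢ (q2, yy, YAAZ) ⊢ (q0, y, XAAZ) ⊢ (q0, ε, AAZ)
All input consumed; M is in state q0.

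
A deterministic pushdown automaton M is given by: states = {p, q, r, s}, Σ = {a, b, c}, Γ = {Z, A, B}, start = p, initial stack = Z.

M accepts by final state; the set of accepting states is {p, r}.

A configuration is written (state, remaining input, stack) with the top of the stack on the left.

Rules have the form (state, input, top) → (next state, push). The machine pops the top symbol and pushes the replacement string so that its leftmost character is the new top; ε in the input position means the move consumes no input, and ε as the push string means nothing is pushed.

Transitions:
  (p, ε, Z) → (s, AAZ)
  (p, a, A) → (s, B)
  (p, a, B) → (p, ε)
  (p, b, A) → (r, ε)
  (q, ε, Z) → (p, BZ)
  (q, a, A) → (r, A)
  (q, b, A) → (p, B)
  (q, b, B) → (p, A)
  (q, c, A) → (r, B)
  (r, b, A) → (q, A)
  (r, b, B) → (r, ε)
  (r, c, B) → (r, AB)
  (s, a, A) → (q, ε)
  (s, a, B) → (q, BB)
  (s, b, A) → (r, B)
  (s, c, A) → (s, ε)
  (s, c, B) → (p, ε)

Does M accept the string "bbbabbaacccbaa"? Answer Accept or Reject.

(p, bbbabbaacccbaa, Z) ⊢ (s, bbbabbaacccbaa, AAZ) ⊢ (r, bbabbaacccbaa, BAZ) ⊢ (r, babbaacccbaa, AZ) ⊢ (q, abbaacccbaa, AZ) ⊢ (r, bbaacccbaa, AZ) ⊢ (q, baacccbaa, AZ) ⊢ (p, aacccbaa, BZ) ⊢ (p, acccbaa, Z) ⊢ (s, acccbaa, AAZ) ⊢ (q, cccbaa, AZ) ⊢ (r, ccbaa, BZ) ⊢ (r, cbaa, ABZ)
No transition applies at (r, cbaa, ABZ); input not fully consumed.

Reject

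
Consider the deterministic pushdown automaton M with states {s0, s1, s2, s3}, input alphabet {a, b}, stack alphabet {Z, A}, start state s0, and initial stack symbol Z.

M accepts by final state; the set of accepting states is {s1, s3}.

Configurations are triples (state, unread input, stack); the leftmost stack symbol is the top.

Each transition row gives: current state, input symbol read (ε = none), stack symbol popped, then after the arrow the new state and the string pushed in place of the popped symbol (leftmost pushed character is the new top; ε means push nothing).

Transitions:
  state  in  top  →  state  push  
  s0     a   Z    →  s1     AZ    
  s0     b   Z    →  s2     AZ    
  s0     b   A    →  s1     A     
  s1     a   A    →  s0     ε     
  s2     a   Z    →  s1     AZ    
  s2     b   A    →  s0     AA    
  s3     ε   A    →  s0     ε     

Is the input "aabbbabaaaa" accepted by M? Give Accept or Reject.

Accept

(s0, aabbbabaaaa, Z)
  read a, top Z: go to s1, push AZ → (s1, abbbabaaaa, AZ)
  read a, top A: go to s0, push ε → (s0, bbbabaaaa, Z)
  read b, top Z: go to s2, push AZ → (s2, bbabaaaa, AZ)
  read b, top A: go to s0, push AA → (s0, babaaaa, AAZ)
  read b, top A: go to s1, push A → (s1, abaaaa, AAZ)
  read a, top A: go to s0, push ε → (s0, baaaa, AZ)
  read b, top A: go to s1, push A → (s1, aaaa, AZ)
  read a, top A: go to s0, push ε → (s0, aaa, Z)
  read a, top Z: go to s1, push AZ → (s1, aa, AZ)
  read a, top A: go to s0, push ε → (s0, a, Z)
  read a, top Z: go to s1, push AZ → (s1, ε, AZ)
All input consumed; state s1 ∈ F.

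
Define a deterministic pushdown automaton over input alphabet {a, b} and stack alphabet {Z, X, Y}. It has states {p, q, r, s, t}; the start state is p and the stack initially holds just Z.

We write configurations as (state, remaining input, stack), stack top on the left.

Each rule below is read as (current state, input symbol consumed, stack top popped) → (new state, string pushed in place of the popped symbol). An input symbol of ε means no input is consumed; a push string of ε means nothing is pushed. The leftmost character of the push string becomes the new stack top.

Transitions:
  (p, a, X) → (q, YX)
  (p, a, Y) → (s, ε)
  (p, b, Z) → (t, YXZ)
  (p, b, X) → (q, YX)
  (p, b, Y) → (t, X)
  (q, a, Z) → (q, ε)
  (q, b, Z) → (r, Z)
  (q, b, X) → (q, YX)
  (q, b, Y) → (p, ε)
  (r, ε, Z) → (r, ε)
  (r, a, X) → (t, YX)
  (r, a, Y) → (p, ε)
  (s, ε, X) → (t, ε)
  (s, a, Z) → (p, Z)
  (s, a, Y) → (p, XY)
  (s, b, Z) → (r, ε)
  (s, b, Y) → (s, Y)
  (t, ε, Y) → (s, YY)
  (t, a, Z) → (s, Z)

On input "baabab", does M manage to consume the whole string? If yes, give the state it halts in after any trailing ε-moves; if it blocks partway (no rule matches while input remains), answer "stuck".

p

(p, baabab, Z)
  read b, top Z: go to t, push YXZ → (t, aabab, YXZ)
  ε-move, top Y: go to s, push YY → (s, aabab, YYXZ)
  read a, top Y: go to p, push XY → (p, abab, XYYXZ)
  read a, top X: go to q, push YX → (q, bab, YXYYXZ)
  read b, top Y: go to p, push ε → (p, ab, XYYXZ)
  read a, top X: go to q, push YX → (q, b, YXYYXZ)
  read b, top Y: go to p, push ε → (p, ε, XYYXZ)
All input consumed; M is in state p.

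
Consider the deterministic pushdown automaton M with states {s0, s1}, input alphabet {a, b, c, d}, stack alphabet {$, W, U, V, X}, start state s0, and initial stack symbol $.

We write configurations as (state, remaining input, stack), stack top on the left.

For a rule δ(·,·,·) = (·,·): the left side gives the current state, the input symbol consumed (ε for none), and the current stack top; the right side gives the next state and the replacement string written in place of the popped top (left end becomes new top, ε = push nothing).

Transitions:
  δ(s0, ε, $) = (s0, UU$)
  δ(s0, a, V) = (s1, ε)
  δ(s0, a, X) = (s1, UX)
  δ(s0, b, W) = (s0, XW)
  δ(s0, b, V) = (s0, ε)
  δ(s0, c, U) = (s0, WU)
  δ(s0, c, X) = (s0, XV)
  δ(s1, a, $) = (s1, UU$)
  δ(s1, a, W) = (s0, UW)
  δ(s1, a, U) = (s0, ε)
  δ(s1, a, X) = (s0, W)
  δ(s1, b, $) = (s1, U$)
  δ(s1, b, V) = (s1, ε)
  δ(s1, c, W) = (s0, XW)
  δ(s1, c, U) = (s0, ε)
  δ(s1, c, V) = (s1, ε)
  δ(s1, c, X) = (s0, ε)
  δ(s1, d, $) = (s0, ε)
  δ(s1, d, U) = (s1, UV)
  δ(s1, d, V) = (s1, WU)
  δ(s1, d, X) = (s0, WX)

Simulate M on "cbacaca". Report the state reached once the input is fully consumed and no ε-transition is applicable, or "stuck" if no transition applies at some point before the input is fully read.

s1

(s0, cbacaca, $)
  ε-move, top $: go to s0, push UU$ → (s0, cbacaca, UU$)
  read c, top U: go to s0, push WU → (s0, bacaca, WUU$)
  read b, top W: go to s0, push XW → (s0, acaca, XWUU$)
  read a, top X: go to s1, push UX → (s1, caca, UXWUU$)
  read c, top U: go to s0, push ε → (s0, aca, XWUU$)
  read a, top X: go to s1, push UX → (s1, ca, UXWUU$)
  read c, top U: go to s0, push ε → (s0, a, XWUU$)
  read a, top X: go to s1, push UX → (s1, ε, UXWUU$)
All input consumed; M is in state s1.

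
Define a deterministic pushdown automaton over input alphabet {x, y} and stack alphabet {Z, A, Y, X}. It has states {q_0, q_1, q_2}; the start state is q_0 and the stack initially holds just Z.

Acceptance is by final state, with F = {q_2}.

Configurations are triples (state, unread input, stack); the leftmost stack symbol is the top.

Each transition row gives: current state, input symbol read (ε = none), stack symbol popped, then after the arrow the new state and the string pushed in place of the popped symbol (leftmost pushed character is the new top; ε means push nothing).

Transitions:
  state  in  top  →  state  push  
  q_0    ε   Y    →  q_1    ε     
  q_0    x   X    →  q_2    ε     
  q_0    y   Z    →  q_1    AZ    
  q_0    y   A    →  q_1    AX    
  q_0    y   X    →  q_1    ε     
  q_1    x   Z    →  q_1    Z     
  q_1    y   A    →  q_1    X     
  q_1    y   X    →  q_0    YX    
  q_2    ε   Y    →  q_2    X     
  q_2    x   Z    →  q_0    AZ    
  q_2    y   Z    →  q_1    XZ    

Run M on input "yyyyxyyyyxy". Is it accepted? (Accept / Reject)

Reject

(q_0, yyyyxyyyyxy, Z)
  read y, top Z: go to q_1, push AZ → (q_1, yyyxyyyyxy, AZ)
  read y, top A: go to q_1, push X → (q_1, yyxyyyyxy, XZ)
  read y, top X: go to q_0, push YX → (q_0, yxyyyyxy, YXZ)
  ε-move, top Y: go to q_1, push ε → (q_1, yxyyyyxy, XZ)
  read y, top X: go to q_0, push YX → (q_0, xyyyyxy, YXZ)
  ε-move, top Y: go to q_1, push ε → (q_1, xyyyyxy, XZ)
No transition applies at (q_1, xyyyyxy, XZ); input not fully consumed.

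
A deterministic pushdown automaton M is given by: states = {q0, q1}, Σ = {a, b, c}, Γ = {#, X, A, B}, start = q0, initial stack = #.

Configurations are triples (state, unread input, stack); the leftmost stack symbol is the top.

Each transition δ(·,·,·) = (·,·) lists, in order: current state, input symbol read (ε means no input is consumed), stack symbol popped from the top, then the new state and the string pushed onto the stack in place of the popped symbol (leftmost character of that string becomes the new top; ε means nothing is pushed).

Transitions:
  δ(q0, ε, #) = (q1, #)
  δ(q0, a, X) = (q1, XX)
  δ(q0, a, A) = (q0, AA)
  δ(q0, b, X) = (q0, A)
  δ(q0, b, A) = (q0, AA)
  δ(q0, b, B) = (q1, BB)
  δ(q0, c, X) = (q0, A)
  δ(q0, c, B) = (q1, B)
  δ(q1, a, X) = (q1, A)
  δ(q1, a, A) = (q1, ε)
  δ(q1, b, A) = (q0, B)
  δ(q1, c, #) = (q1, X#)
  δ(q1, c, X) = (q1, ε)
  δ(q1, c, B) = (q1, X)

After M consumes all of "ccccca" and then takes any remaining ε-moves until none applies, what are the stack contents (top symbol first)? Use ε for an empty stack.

A#

(q0, ccccca, #) ⊢ (q1, ccccca, #) ⊢ (q1, cccca, X#) ⊢ (q1, ccca, #) ⊢ (q1, cca, X#) ⊢ (q1, ca, #) ⊢ (q1, a, X#) ⊢ (q1, ε, A#)
All input consumed in state q1 with stack A#.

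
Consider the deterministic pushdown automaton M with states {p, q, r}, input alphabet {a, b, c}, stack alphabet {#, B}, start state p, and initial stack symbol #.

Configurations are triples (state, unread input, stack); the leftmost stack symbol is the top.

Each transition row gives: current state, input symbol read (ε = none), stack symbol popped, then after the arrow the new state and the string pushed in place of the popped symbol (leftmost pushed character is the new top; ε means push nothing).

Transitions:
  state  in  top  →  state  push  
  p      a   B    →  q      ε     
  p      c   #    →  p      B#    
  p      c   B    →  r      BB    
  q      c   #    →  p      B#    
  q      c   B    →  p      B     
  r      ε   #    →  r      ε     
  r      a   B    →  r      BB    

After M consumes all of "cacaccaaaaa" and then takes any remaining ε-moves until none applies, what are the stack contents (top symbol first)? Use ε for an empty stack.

BBBBBBB#

(p, cacaccaaaaa, #) ⊢ (p, acaccaaaaa, B#) ⊢ (q, caccaaaaa, #) ⊢ (p, accaaaaa, B#) ⊢ (q, ccaaaaa, #) ⊢ (p, caaaaa, B#) ⊢ (r, aaaaa, BB#) ⊢ (r, aaaa, BBB#) ⊢ (r, aaa, BBBB#) ⊢ (r, aa, BBBBB#) ⊢ (r, a, BBBBBB#) ⊢ (r, ε, BBBBBBB#)
All input consumed in state r with stack BBBBBBB#.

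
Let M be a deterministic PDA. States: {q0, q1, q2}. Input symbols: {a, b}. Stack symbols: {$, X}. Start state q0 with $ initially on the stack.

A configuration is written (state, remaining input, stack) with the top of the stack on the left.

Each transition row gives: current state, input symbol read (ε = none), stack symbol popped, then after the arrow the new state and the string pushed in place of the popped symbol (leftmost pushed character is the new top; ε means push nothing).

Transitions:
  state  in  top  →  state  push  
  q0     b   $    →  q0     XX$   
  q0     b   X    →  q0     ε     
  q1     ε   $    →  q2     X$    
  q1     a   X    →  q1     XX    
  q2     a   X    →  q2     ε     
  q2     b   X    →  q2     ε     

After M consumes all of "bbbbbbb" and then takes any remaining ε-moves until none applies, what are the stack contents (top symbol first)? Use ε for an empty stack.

(q0, bbbbbbb, $)
  read b, top $: go to q0, push XX$ → (q0, bbbbbb, XX$)
  read b, top X: go to q0, push ε → (q0, bbbbb, X$)
  read b, top X: go to q0, push ε → (q0, bbbb, $)
  read b, top $: go to q0, push XX$ → (q0, bbb, XX$)
  read b, top X: go to q0, push ε → (q0, bb, X$)
  read b, top X: go to q0, push ε → (q0, b, $)
  read b, top $: go to q0, push XX$ → (q0, ε, XX$)
All input consumed in state q0 with stack XX$.

XX$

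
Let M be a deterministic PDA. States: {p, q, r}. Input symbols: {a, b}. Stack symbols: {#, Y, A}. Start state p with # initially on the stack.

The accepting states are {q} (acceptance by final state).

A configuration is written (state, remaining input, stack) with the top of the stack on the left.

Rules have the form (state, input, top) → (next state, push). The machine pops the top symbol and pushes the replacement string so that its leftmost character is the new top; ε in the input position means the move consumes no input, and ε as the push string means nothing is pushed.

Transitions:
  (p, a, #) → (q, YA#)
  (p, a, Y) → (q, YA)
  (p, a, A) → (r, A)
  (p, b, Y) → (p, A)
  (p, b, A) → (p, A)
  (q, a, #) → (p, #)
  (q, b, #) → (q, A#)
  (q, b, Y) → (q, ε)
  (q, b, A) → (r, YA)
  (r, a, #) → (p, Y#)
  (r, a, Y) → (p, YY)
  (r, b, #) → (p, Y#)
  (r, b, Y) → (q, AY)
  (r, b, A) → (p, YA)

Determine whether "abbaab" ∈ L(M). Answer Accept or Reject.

(p, abbaab, #)
  read a, top #: go to q, push YA# → (q, bbaab, YA#)
  read b, top Y: go to q, push ε → (q, baab, A#)
  read b, top A: go to r, push YA → (r, aab, YA#)
  read a, top Y: go to p, push YY → (p, ab, YYA#)
  read a, top Y: go to q, push YA → (q, b, YAYA#)
  read b, top Y: go to q, push ε → (q, ε, AYA#)
All input consumed; state q ∈ F.

Accept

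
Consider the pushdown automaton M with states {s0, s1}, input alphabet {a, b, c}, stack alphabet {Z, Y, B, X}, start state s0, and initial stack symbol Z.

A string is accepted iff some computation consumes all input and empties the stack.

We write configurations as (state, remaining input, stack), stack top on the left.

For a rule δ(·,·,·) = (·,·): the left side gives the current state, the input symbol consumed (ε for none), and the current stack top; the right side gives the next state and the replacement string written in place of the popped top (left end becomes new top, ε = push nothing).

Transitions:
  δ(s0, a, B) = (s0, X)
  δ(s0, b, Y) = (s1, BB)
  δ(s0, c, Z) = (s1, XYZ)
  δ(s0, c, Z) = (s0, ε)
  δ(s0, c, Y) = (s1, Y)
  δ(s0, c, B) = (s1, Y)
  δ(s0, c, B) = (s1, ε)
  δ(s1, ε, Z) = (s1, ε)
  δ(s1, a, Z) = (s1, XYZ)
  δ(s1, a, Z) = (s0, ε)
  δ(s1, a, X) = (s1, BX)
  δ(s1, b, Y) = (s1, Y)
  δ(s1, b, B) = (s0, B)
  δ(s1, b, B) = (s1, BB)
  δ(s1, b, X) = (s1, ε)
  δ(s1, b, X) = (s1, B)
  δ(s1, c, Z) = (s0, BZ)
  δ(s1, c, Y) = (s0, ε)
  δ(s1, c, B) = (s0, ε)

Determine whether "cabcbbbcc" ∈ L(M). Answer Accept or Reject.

Accept

One accepting computation: (s0, cabcbbbcc, Z) ⊢ (s1, abcbbbcc, XYZ) ⊢ (s1, bcbbbcc, BXYZ) ⊢ (s0, cbbbcc, BXYZ) ⊢ (s1, bbbcc, XYZ) ⊢ (s1, bbcc, YZ) ⊢ (s1, bcc, YZ) ⊢ (s1, cc, YZ) ⊢ (s0, c, Z) ⊢ (s0, ε, ε)
All input consumed and the stack is empty.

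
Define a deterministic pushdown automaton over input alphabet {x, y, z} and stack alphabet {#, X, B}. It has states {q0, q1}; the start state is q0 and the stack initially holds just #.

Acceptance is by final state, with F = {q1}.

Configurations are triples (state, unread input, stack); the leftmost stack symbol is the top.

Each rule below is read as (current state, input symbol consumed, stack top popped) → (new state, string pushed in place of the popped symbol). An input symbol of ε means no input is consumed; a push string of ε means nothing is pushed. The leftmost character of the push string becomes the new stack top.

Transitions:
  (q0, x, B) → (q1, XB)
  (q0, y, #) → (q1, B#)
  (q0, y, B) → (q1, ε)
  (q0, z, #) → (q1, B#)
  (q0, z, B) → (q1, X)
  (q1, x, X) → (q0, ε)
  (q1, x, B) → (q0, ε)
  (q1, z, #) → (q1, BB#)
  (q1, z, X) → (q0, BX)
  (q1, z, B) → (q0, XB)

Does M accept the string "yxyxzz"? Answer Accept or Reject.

Reject

(q0, yxyxzz, #)
  read y, top #: go to q1, push B# → (q1, xyxzz, B#)
  read x, top B: go to q0, push ε → (q0, yxzz, #)
  read y, top #: go to q1, push B# → (q1, xzz, B#)
  read x, top B: go to q0, push ε → (q0, zz, #)
  read z, top #: go to q1, push B# → (q1, z, B#)
  read z, top B: go to q0, push XB → (q0, ε, XB#)
All input consumed; state q0 ∉ F and no further ε-move applies.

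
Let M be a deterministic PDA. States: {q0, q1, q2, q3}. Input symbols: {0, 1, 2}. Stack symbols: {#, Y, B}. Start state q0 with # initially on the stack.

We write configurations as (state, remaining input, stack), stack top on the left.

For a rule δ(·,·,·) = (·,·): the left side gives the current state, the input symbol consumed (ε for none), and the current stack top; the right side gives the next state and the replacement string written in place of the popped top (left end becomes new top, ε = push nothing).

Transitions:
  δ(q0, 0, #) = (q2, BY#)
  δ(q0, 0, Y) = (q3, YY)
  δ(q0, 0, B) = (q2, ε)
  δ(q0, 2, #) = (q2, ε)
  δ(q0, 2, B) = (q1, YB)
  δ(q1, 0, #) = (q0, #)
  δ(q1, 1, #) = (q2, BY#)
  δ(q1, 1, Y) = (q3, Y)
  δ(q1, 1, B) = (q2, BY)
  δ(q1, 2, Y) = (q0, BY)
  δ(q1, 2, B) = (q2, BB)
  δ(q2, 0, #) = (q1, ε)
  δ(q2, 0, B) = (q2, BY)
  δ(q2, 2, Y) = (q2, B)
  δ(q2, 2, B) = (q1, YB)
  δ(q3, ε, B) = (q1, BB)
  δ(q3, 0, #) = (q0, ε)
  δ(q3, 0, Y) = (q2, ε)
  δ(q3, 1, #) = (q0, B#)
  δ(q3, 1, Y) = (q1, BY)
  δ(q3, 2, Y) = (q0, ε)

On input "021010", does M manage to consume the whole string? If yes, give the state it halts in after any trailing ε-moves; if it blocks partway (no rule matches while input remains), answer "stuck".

stuck

(q0, 021010, #)
  read 0, top #: go to q2, push BY# → (q2, 21010, BY#)
  read 2, top B: go to q1, push YB → (q1, 1010, YBY#)
  read 1, top Y: go to q3, push Y → (q3, 010, YBY#)
  read 0, top Y: go to q2, push ε → (q2, 10, BY#)
No transition for (q2, 1, top B); M blocks with input 10 remaining.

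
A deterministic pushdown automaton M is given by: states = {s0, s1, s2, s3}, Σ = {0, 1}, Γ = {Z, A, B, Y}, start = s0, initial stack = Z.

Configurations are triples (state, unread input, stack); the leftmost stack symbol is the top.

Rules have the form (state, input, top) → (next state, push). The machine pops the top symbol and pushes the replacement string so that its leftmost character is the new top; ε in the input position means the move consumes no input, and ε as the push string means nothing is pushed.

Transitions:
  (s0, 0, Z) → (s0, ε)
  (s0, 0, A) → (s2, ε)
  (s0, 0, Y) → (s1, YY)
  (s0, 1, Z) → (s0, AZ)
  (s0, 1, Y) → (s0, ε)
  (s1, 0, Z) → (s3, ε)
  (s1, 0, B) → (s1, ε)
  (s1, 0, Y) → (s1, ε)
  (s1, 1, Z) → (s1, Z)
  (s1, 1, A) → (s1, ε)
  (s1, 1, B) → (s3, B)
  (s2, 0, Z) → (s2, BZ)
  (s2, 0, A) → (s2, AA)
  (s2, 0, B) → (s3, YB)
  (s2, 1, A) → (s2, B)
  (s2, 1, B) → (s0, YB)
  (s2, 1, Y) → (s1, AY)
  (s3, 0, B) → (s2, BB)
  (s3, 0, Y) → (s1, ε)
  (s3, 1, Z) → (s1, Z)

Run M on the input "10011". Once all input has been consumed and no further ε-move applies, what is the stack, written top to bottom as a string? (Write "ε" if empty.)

BZ

(s0, 10011, Z) ⊢ (s0, 0011, AZ) ⊢ (s2, 011, Z) ⊢ (s2, 11, BZ) ⊢ (s0, 1, YBZ) ⊢ (s0, ε, BZ)
All input consumed in state s0 with stack BZ.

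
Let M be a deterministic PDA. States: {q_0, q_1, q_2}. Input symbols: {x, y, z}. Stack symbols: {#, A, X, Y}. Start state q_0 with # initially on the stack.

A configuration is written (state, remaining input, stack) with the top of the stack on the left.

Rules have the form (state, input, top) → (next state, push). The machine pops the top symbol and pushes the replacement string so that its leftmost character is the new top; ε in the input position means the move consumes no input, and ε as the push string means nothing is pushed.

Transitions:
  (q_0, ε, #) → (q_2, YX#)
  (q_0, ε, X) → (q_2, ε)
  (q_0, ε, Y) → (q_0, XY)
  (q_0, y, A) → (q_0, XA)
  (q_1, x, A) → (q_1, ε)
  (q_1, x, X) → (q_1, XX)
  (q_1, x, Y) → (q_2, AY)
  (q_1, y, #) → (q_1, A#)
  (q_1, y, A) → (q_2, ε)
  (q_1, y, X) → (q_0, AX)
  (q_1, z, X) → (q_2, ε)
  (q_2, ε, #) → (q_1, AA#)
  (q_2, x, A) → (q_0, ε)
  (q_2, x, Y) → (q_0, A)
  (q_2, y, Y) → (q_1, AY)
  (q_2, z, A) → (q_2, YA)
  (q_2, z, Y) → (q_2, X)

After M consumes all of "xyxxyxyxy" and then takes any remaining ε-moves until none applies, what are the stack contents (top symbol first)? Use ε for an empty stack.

AA#

(q_0, xyxxyxyxy, #)
  ε-move, top #: go to q_2, push YX# → (q_2, xyxxyxyxy, YX#)
  read x, top Y: go to q_0, push A → (q_0, yxxyxyxy, AX#)
  read y, top A: go to q_0, push XA → (q_0, xxyxyxy, XAX#)
  ε-move, top X: go to q_2, push ε → (q_2, xxyxyxy, AX#)
  read x, top A: go to q_0, push ε → (q_0, xyxyxy, X#)
  ε-move, top X: go to q_2, push ε → (q_2, xyxyxy, #)
  ε-move, top #: go to q_1, push AA# → (q_1, xyxyxy, AA#)
  read x, top A: go to q_1, push ε → (q_1, yxyxy, A#)
  read y, top A: go to q_2, push ε → (q_2, xyxy, #)
  ε-move, top #: go to q_1, push AA# → (q_1, xyxy, AA#)
  read x, top A: go to q_1, push ε → (q_1, yxy, A#)
  read y, top A: go to q_2, push ε → (q_2, xy, #)
  ε-move, top #: go to q_1, push AA# → (q_1, xy, AA#)
  read x, top A: go to q_1, push ε → (q_1, y, A#)
  read y, top A: go to q_2, push ε → (q_2, ε, #)
  ε-move, top #: go to q_1, push AA# → (q_1, ε, AA#)
All input consumed in state q_1 with stack AA#.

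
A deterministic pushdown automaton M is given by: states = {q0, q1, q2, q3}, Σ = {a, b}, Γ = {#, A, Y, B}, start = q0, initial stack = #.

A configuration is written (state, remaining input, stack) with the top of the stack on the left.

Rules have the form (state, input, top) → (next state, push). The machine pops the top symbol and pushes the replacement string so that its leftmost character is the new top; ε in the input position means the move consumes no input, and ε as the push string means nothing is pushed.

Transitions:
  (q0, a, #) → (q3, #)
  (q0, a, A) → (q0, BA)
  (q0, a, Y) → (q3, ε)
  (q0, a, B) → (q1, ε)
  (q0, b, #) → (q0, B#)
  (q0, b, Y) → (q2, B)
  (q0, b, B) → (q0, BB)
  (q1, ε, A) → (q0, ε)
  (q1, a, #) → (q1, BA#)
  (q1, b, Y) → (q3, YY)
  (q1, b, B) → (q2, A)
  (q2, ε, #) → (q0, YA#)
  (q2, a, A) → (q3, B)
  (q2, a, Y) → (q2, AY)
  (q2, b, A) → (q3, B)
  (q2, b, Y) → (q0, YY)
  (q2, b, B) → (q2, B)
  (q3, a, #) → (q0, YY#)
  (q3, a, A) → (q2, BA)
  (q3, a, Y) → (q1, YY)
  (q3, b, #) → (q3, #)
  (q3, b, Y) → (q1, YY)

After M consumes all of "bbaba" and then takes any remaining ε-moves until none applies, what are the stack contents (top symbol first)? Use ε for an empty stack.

B#

(q0, bbaba, #)
  read b, top #: go to q0, push B# → (q0, baba, B#)
  read b, top B: go to q0, push BB → (q0, aba, BB#)
  read a, top B: go to q1, push ε → (q1, ba, B#)
  read b, top B: go to q2, push A → (q2, a, A#)
  read a, top A: go to q3, push B → (q3, ε, B#)
All input consumed in state q3 with stack B#.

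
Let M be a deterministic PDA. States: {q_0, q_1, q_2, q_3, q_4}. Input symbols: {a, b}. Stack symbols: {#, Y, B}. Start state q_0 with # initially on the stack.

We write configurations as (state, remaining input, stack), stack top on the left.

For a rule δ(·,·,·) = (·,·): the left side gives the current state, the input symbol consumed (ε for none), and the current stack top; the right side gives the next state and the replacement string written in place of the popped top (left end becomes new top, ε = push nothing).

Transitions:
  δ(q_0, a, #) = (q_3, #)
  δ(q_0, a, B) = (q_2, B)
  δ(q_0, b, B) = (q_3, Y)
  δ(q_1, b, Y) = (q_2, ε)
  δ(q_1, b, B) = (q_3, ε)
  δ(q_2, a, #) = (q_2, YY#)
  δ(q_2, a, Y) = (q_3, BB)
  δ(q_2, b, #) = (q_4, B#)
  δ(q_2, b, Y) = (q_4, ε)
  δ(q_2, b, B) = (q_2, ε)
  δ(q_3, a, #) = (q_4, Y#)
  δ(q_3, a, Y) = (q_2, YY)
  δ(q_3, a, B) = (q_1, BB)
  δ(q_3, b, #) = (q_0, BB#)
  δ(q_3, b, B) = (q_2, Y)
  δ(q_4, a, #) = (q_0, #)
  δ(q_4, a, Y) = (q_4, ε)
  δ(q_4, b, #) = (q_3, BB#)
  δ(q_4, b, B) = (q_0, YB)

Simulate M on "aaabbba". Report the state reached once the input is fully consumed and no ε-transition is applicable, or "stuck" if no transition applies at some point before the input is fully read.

stuck

(q_0, aaabbba, #)
  read a, top #: go to q_3, push # → (q_3, aabbba, #)
  read a, top #: go to q_4, push Y# → (q_4, abbba, Y#)
  read a, top Y: go to q_4, push ε → (q_4, bbba, #)
  read b, top #: go to q_3, push BB# → (q_3, bba, BB#)
  read b, top B: go to q_2, push Y → (q_2, ba, YB#)
  read b, top Y: go to q_4, push ε → (q_4, a, B#)
No transition for (q_4, a, top B); M blocks with input a remaining.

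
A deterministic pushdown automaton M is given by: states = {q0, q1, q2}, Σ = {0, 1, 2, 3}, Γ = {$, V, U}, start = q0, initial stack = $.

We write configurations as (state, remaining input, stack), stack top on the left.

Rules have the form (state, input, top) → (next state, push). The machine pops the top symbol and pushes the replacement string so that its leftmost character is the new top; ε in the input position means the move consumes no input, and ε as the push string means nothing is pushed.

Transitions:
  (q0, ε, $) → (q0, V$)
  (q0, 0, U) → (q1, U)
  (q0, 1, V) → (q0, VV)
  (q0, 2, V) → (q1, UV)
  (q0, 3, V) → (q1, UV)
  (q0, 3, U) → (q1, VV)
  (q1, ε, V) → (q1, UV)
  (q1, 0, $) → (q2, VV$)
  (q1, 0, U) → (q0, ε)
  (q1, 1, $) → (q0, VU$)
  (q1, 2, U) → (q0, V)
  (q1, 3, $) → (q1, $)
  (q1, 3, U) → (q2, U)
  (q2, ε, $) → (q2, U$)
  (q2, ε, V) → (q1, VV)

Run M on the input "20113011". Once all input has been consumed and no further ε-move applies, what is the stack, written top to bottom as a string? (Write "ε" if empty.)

(q0, 20113011, $)
  ε-move, top $: go to q0, push V$ → (q0, 20113011, V$)
  read 2, top V: go to q1, push UV → (q1, 0113011, UV$)
  read 0, top U: go to q0, push ε → (q0, 113011, V$)
  read 1, top V: go to q0, push VV → (q0, 13011, VV$)
  read 1, top V: go to q0, push VV → (q0, 3011, VVV$)
  read 3, top V: go to q1, push UV → (q1, 011, UVVV$)
  read 0, top U: go to q0, push ε → (q0, 11, VVV$)
  read 1, top V: go to q0, push VV → (q0, 1, VVVV$)
  read 1, top V: go to q0, push VV → (q0, ε, VVVVV$)
All input consumed in state q0 with stack VVVVV$.

VVVVV$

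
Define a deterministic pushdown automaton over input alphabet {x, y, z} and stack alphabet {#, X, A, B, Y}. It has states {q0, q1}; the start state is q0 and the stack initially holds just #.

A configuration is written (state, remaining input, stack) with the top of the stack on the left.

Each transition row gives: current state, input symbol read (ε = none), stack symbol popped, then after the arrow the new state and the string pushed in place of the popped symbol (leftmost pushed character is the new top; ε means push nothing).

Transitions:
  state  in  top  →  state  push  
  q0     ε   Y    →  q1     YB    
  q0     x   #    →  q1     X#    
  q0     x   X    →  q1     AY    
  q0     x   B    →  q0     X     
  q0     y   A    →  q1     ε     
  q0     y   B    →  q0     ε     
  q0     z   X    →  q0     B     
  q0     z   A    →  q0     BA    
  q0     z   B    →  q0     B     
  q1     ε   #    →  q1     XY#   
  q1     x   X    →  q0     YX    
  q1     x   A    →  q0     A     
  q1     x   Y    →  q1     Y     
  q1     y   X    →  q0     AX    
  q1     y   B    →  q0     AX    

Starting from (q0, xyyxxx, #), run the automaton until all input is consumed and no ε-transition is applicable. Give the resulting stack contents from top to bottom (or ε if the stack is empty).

(q0, xyyxxx, #) ⊢ (q1, yyxxx, X#) ⊢ (q0, yxxx, AX#) ⊢ (q1, xxx, X#) ⊢ (q0, xx, YX#) ⊢ (q1, xx, YBX#) ⊢ (q1, x, YBX#) ⊢ (q1, ε, YBX#)
All input consumed in state q1 with stack YBX#.

YBX#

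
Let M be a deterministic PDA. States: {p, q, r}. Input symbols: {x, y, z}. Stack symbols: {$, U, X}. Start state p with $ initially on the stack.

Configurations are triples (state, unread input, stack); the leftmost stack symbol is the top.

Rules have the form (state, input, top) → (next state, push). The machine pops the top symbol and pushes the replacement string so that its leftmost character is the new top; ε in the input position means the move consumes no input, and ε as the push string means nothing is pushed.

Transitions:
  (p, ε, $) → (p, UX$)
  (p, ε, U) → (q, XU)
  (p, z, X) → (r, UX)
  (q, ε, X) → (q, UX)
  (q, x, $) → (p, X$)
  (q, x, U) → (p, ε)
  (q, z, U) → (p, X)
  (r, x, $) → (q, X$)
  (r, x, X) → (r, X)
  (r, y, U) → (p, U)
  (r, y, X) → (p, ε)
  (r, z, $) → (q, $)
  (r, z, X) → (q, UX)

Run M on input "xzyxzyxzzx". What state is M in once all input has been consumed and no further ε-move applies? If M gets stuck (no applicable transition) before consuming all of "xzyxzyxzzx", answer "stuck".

(p, xzyxzyxzzx, $)
  ε-move, top $: go to p, push UX$ → (p, xzyxzyxzzx, UX$)
  ε-move, top U: go to q, push XU → (q, xzyxzyxzzx, XUX$)
  ε-move, top X: go to q, push UX → (q, xzyxzyxzzx, UXUX$)
  read x, top U: go to p, push ε → (p, zyxzyxzzx, XUX$)
  read z, top X: go to r, push UX → (r, yxzyxzzx, UXUX$)
  read y, top U: go to p, push U → (p, xzyxzzx, UXUX$)
  ε-move, top U: go to q, push XU → (q, xzyxzzx, XUXUX$)
  ε-move, top X: go to q, push UX → (q, xzyxzzx, UXUXUX$)
  read x, top U: go to p, push ε → (p, zyxzzx, XUXUX$)
  read z, top X: go to r, push UX → (r, yxzzx, UXUXUX$)
  read y, top U: go to p, push U → (p, xzzx, UXUXUX$)
  ε-move, top U: go to q, push XU → (q, xzzx, XUXUXUX$)
  ε-move, top X: go to q, push UX → (q, xzzx, UXUXUXUX$)
  read x, top U: go to p, push ε → (p, zzx, XUXUXUX$)
  read z, top X: go to r, push UX → (r, zx, UXUXUXUX$)
No transition for (r, z, top U); M blocks with input zx remaining.

stuck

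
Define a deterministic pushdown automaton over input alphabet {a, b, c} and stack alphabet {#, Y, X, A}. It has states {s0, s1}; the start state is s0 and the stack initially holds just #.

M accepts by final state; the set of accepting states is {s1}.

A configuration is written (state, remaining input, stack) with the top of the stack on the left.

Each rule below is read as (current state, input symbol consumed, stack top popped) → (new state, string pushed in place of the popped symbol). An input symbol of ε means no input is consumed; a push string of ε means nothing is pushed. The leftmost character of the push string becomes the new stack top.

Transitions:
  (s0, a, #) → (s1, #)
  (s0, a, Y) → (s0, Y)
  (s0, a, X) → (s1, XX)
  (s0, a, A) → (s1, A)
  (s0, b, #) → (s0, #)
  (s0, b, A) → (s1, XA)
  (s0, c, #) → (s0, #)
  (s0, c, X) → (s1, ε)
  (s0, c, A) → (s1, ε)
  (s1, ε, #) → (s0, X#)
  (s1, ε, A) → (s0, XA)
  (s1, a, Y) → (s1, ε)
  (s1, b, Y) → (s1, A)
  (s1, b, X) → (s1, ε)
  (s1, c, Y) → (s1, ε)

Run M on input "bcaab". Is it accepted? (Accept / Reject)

Accept

(s0, bcaab, #)
  read b, top #: go to s0, push # → (s0, caab, #)
  read c, top #: go to s0, push # → (s0, aab, #)
  read a, top #: go to s1, push # → (s1, ab, #)
  ε-move, top #: go to s0, push X# → (s0, ab, X#)
  read a, top X: go to s1, push XX → (s1, b, XX#)
  read b, top X: go to s1, push ε → (s1, ε, X#)
All input consumed; state s1 ∈ F.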